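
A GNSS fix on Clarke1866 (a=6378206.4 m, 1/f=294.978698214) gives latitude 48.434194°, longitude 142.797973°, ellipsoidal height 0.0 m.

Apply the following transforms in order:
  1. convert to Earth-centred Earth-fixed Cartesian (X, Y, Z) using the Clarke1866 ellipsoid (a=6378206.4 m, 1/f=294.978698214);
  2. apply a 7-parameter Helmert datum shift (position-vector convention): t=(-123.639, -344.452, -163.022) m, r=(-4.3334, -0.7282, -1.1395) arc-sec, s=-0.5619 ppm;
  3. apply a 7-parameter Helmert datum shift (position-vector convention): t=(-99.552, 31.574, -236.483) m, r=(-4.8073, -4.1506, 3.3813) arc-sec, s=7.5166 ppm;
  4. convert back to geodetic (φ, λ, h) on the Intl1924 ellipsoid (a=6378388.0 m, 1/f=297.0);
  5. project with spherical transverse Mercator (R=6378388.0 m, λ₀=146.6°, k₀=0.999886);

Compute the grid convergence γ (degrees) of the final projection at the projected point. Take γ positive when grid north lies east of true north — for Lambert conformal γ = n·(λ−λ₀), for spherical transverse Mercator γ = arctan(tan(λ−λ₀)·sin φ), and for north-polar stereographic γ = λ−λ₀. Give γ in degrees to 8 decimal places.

start: φ=48.434194°, λ=142.797973°, h=0.000 m
→ ECEF (a=6378206.400, f=1/294.978698214): X=-3377077.7307, Y=2563529.8277, Z=4748841.3451
→ Helmert 7p (PV): X=-3377202.0754, Y=2563302.3597, Z=4748609.8753
→ Helmert 7p (PV): X=-3377464.5885, Y=2563408.5122, Z=4748281.3850
→ geod (Bowring, a=6378388.000): φ=48.42796387°, λ=142.80243946°, h=-526.6509 m
→ into tm (λ₀=146.6°): φ=48.42796387°, λ−λ₀=-3.79756054°
convergence γ = -2.84287106°

-2.84287106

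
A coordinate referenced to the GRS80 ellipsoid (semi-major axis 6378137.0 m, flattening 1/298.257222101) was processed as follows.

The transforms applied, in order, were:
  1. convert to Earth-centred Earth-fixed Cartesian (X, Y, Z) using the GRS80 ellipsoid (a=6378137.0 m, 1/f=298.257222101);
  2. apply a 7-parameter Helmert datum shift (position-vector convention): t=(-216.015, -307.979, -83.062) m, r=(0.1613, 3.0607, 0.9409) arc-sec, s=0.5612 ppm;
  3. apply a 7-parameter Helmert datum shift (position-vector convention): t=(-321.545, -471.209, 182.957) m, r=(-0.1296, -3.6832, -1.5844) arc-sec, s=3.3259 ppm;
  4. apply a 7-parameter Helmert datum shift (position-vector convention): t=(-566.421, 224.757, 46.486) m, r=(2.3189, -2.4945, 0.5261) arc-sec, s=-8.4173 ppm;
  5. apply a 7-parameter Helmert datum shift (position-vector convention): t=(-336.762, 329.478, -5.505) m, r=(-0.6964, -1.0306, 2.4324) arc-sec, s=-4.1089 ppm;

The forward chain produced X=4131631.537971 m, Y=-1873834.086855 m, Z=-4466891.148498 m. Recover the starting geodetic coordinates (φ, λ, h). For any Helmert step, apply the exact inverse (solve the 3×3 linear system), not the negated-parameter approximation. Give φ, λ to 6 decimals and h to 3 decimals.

φ=-44.742250°, λ=-24.387316°, h=127.587 m

start: X=4131631.5380, Y=-1873834.0869, Z=-4466891.1485 m
→ Helmert⁻¹: X=4131940.8571, Y=-1874204.9106, Z=-4466930.9705
→ Helmert⁻¹: X=4132483.2589, Y=-1874506.2057, Z=-4467043.9598
→ Helmert⁻¹: X=4132725.6827, Y=-1873994.2119, Z=-4467287.0334
→ Helmert⁻¹: X=4132997.1177, Y=-1873707.5279, Z=-4467138.6709
→ geod (Bowring, a=6378137.000): φ=-44.74225000°, λ=-24.38731600°, h=127.5870 m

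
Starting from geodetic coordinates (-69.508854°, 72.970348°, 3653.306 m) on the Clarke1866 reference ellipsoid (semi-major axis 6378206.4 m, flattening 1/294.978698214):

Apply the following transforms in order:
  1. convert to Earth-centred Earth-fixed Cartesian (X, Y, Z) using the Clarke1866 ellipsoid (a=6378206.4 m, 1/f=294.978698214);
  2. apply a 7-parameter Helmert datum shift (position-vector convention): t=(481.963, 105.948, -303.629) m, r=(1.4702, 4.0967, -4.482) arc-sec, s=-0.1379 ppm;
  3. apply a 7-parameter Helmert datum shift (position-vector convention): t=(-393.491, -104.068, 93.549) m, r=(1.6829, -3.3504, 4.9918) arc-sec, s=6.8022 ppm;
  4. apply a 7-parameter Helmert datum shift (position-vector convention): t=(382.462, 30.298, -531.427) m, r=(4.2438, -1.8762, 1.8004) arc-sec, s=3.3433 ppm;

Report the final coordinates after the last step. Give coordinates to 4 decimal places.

start: φ=-69.508854°, λ=72.970348°, h=3653.306 m
→ ECEF (a=6378206.400, f=1/294.978698214): X=656229.2806, Y=2142462.9953, Z=-5955316.6222
→ Helmert 7p (PV): X=656639.4268, Y=2142596.8363, Z=-5955617.1927
→ Helmert 7p (PV): X=656295.2881, Y=2142571.8258, Z=-5955536.0076
→ Helmert 7p (PV): X=656715.4148, Y=2142737.5484, Z=-5956037.2934

X=656715.4148 m, Y=2142737.5484 m, Z=-5956037.2934 m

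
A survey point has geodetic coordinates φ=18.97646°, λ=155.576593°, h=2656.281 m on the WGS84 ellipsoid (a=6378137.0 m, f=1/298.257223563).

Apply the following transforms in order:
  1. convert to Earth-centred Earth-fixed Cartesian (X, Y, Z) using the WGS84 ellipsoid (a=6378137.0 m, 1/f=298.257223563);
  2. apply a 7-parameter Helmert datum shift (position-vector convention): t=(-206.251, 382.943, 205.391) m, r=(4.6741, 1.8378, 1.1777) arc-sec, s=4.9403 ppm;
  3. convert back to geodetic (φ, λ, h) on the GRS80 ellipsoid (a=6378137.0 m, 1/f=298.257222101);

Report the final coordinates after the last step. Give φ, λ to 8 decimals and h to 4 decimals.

φ=18.97820381°, λ=155.57475176°, h=3082.1384 m

start: φ=18.976460°, λ=155.576593°, h=2656.281 m
→ ECEF (a=6378137.000, f=1/298.257223563): X=-5496001.7242, Y=2495804.7442, Z=2061749.3310
→ Helmert 7p (PV): X=-5496231.0072, Y=2496121.9160, Z=2062070.4336
→ geod (Bowring, a=6378137.000): φ=18.97820381°, λ=155.57475176°, h=3082.1384 m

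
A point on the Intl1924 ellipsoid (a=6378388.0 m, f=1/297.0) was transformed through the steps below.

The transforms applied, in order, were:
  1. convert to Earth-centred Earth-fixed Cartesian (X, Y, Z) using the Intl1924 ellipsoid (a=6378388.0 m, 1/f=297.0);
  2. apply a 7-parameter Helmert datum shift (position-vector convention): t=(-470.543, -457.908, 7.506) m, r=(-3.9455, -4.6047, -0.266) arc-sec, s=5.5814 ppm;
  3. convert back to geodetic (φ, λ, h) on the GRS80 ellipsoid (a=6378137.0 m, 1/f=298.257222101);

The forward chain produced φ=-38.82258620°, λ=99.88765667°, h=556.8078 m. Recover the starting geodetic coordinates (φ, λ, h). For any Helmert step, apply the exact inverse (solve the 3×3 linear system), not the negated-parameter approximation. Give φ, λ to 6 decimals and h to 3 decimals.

start: φ=-38.822586°, λ=99.887657°, h=556.808 m
→ ECEF (a=6378137.000, f=1/298.257222101): X=-854485.8459, Y=4902218.3653, Z=-3977340.7426
→ Helmert⁻¹: X=-854105.6471, Y=4902723.8856, Z=-3977213.2014
→ geod (Bowring, a=6378388.000): φ=-38.82005100°, λ=99.88234500°, h=598.8420 m

φ=-38.820051°, λ=99.882345°, h=598.842 m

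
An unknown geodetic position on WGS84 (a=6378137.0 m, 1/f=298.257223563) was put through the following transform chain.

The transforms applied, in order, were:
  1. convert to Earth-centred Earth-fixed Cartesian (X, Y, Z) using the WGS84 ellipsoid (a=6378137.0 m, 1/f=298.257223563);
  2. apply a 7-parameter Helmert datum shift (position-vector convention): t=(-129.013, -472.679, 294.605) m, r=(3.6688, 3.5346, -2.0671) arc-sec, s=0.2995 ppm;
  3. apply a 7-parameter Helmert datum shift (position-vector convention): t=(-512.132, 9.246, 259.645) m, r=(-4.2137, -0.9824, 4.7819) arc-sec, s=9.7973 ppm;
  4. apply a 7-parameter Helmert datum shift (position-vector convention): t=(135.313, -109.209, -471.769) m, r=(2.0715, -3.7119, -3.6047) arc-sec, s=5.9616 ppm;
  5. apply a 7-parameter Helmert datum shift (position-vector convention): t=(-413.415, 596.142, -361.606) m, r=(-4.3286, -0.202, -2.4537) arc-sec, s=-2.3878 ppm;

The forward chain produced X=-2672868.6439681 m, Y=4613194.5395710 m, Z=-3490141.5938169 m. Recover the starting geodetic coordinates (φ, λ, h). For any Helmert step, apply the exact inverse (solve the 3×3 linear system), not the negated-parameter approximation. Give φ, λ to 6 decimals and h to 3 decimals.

φ=-33.385406°, λ=120.080317°, h=10.500 m

start: X=-2672868.6440, Y=4613194.5396, Z=-3490141.5938 m
→ Helmert⁻¹: X=-2672519.8993, Y=4612650.8530, Z=-3489688.9040
→ Helmert⁻¹: X=-2672782.6810, Y=4612650.8113, Z=-3489194.5594
→ Helmert⁻¹: X=-2672154.0488, Y=4612729.6054, Z=-3489313.0590
→ Helmert⁻¹: X=-2672010.6654, Y=4613112.0536, Z=-3489734.4597
→ geod (Bowring, a=6378137.000): φ=-33.38540600°, λ=120.08031700°, h=10.5000 m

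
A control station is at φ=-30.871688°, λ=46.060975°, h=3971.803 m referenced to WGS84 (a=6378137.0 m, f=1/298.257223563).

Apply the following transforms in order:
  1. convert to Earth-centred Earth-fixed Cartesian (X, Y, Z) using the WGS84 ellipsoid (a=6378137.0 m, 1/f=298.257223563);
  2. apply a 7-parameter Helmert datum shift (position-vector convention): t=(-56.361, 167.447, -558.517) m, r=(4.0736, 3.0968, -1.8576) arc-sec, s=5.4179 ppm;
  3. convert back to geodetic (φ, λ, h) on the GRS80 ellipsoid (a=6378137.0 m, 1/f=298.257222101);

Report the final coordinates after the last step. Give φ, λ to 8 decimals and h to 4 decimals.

φ=-30.87541268°, λ=46.06293137°, h=4362.8037 m

start: φ=-30.871688°, λ=46.060975°, h=3971.803 m
→ ECEF (a=6378137.000, f=1/298.257223563): X=3804413.3878, Y=3947984.8878, Z=-3255729.4829
→ Helmert 7p (PV): X=3804364.3132, Y=3948203.7612, Z=-3256284.7872
→ geod (Bowring, a=6378137.000): φ=-30.87541268°, λ=46.06293137°, h=4362.8037 m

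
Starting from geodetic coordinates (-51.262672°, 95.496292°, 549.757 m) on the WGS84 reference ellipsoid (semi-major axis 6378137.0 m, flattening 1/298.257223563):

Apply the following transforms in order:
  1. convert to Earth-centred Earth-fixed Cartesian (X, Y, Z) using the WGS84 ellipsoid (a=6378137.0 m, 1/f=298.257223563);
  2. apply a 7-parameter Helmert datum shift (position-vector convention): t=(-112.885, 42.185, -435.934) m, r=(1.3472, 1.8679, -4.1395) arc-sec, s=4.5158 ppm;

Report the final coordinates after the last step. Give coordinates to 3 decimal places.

X=-383168.737 m, Y=3981334.004 m, Z=-4952740.441 m

start: φ=-51.262672°, λ=95.496292°, h=549.757 m
→ ECEF (a=6378137.000, f=1/298.257223563): X=-383089.1739, Y=3981233.8068, Z=-4952311.6161
→ Helmert 7p (PV): X=-383168.7372, Y=3981334.0042, Z=-4952740.4413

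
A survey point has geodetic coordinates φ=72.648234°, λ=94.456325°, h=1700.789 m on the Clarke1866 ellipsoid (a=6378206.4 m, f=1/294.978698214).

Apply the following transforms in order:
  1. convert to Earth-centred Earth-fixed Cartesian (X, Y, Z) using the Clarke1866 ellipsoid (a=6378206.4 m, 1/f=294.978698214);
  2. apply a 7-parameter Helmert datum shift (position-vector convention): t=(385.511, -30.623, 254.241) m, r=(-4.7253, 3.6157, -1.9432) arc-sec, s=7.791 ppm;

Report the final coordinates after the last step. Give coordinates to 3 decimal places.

X=-147789.448 m, Y=1902973.666 m, Z=6067352.612 m

start: φ=72.648234°, λ=94.456325°, h=1700.789 m
→ ECEF (a=6378206.400, f=1/294.978698214): X=-148298.0834, Y=1902849.0752, Z=6067092.0949
→ Helmert 7p (PV): X=-147789.4478, Y=1902973.6660, Z=6067352.6117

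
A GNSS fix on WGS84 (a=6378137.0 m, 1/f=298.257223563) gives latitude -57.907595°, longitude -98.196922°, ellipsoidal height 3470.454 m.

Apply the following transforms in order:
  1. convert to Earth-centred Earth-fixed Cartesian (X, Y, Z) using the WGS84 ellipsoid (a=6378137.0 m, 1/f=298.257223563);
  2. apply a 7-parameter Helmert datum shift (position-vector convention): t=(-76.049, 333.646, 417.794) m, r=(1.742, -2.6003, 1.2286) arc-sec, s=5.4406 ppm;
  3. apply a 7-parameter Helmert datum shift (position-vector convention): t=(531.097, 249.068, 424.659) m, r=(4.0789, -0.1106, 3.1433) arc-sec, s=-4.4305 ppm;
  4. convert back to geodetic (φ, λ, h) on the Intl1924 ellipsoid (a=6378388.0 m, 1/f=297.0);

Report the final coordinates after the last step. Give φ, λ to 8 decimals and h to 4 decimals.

φ=-57.91089847°, λ=-98.18869788°, h=2237.3900 m

start: φ=-57.907595°, λ=-98.196922°, h=3470.454 m
→ ECEF (a=6378137.000, f=1/298.257223563): X=-484562.3671, Y=-3363909.9692, Z=-5383217.0194
→ Helmert 7p (PV): X=-484553.1510, Y=-3363552.0472, Z=-5382863.0319
→ Helmert 7p (PV): X=-483965.7634, Y=-3363189.0152, Z=-5382481.2981
→ geod (Bowring, a=6378388.000): φ=-57.91089847°, λ=-98.18869788°, h=2237.3900 m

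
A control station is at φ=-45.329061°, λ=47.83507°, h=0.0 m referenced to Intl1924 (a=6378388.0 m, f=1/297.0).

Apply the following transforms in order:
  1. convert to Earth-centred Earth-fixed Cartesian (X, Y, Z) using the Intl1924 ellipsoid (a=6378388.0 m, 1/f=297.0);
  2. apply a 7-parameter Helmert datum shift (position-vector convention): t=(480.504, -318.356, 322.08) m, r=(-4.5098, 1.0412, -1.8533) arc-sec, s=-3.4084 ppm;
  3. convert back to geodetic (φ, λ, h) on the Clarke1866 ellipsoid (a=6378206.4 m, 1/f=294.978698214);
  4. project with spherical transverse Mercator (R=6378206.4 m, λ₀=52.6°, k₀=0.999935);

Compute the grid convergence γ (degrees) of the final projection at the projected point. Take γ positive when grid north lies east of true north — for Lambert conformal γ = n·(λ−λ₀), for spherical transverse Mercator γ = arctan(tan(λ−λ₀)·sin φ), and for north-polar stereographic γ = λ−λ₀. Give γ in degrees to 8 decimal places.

start: φ=-45.329061°, λ=47.835070°, h=0.000 m
→ ECEF (a=6378388.000, f=1/297.0): X=3015242.0288, Y=3329441.7386, Z=-4513214.5002
→ Helmert 7p (PV): X=3015719.3887, Y=3328986.2654, Z=-4512965.0530
→ geod (Bowring, a=6378206.400): φ=-45.32891115°, λ=47.82665685°, h=66.1588 m
→ into tm (λ₀=52.6°): φ=-45.32891115°, λ−λ₀=-4.77334315°
convergence γ = 3.39846785°

3.39846785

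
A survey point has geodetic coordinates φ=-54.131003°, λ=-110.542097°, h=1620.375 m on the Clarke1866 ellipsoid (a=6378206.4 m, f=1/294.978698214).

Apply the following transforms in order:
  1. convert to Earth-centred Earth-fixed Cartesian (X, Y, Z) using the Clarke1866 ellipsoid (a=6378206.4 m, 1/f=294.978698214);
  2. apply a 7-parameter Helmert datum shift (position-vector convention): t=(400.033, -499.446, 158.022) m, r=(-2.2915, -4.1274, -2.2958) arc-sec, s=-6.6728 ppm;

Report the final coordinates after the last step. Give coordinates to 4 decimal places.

X=-1314153.9086 m, Y=-3508787.1656 m, Z=-5146206.4114 m

start: φ=-54.131003°, λ=-110.542097°, h=1620.375 m
→ ECEF (a=6378206.400, f=1/294.978698214): X=-1314626.6459, Y=-3508268.5881, Z=-5146411.4435
→ Helmert 7p (PV): X=-1314153.9086, Y=-3508787.1656, Z=-5146206.4114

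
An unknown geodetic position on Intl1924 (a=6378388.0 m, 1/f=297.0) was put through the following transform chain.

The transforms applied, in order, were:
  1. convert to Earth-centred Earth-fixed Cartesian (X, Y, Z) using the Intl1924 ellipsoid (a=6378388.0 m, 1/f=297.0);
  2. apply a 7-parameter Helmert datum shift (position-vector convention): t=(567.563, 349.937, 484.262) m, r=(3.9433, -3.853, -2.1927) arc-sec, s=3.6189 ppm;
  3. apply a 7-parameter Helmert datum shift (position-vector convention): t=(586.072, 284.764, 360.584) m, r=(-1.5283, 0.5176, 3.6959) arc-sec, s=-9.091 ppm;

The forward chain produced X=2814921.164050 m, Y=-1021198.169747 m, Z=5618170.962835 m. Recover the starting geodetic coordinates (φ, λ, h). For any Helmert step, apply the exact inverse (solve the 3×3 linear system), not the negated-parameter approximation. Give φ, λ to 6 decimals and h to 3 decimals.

start: X=2814921.1641, Y=-1021198.1697, Z=5618170.9628 m
→ Helmert⁻¹: X=2814328.2750, Y=-1021584.2729, Z=5617860.9437
→ Helmert⁻¹: X=2813866.3224, Y=-1021793.2088, Z=5617323.3247
→ geod (Bowring, a=6378388.000): φ=62.10549300°, λ=-19.95736900°, h=3592.1420 m

φ=62.105493°, λ=-19.957369°, h=3592.142 m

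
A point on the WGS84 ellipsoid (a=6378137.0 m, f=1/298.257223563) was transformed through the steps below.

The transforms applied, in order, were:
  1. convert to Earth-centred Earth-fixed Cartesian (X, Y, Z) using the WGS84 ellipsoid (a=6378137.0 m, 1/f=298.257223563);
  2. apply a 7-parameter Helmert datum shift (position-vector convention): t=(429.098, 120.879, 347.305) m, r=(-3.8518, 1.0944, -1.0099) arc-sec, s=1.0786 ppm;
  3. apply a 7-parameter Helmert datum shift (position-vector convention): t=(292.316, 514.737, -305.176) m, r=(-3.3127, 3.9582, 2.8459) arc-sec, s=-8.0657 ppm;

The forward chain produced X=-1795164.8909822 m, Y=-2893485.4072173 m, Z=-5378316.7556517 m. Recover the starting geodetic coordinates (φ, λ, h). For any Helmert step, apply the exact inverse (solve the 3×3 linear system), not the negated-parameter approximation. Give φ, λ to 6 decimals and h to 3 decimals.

start: X=-1795164.8910, Y=-2893485.4072, Z=-5378316.7557 m
→ Helmert⁻¹: X=-1795408.4111, Y=-2893912.3396, Z=-5378135.8886
→ Helmert⁻¹: X=-1795792.8655, Y=-2893938.4504, Z=-5378540.9620
→ geod (Bowring, a=6378137.000): φ=-57.83048500°, λ=-121.82108900°, h=3345.3340 m

φ=-57.830485°, λ=-121.821089°, h=3345.334 m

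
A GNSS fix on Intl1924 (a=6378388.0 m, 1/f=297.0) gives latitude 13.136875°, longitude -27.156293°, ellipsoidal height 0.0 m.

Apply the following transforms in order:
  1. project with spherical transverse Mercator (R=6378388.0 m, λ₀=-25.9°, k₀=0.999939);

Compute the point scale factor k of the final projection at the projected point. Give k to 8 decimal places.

1.00016699

start: φ=13.136875°, λ=-27.156293°, h=0.000 m
→ into tm (λ₀=-25.9°): φ=13.13687500°, λ−λ₀=-1.25629300°
scale k = 1.00016699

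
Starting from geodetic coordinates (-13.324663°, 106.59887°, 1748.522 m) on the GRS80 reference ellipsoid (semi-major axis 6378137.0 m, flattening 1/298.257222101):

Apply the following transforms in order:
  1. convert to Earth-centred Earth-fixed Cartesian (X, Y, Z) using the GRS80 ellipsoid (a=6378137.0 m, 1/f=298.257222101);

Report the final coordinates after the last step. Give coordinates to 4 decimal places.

start: φ=-13.324663°, λ=106.598870°, h=1748.522 m
→ ECEF (a=6378137.000, f=1/298.257222101): X=-1773790.6205, Y=5950490.9824, Z=-1460782.6081

X=-1773790.6205 m, Y=5950490.9824 m, Z=-1460782.6081 m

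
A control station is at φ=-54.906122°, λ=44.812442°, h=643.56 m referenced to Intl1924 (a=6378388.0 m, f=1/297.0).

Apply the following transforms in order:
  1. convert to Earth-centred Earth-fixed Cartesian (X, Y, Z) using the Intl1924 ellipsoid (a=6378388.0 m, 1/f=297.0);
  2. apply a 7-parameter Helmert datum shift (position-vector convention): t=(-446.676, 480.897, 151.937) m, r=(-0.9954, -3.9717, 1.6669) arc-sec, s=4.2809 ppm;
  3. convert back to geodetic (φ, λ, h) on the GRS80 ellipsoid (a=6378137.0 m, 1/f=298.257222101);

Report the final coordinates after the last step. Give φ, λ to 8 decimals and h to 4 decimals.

φ=-54.90381480°, λ=44.82175340°, h=748.8927 m

start: φ=-54.906122°, λ=44.812442°, h=643.560 m
→ ECEF (a=6378388.000, f=1/297.0): X=2607605.9121, Y=2590589.5344, Z=-5196014.6792
→ Helmert 7p (PV): X=2607249.5149, Y=2591077.5193, Z=-5195847.2771
→ geod (Bowring, a=6378137.000): φ=-54.90381480°, λ=44.82175340°, h=748.8927 m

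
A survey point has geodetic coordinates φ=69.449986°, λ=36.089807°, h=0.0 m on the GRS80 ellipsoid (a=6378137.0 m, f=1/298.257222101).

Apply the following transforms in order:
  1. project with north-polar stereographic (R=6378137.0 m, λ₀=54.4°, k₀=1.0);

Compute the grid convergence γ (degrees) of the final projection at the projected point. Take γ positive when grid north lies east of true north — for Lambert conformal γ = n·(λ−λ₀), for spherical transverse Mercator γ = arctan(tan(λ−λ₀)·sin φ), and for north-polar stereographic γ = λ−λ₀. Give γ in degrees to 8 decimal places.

start: φ=69.449986°, λ=36.089807°, h=0.000 m
→ into stereo (λ₀=54.4°): φ=69.44998600°, λ−λ₀=-18.31019300°
convergence γ = -18.31019300°

-18.31019300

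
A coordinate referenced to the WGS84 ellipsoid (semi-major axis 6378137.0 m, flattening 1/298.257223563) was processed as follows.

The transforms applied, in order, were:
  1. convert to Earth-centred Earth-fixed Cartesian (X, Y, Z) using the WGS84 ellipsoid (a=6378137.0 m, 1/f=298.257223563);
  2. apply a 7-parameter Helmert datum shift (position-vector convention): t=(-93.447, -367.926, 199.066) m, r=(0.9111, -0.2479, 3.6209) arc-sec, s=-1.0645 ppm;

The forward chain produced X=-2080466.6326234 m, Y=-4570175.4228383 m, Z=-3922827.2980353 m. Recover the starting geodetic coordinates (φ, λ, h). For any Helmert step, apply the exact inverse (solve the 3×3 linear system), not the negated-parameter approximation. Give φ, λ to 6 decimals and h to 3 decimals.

φ=-38.187541°, λ=-114.478045°, h=1910.412 m

start: X=-2080466.6326, Y=-4570175.4228, Z=-3922827.2980 m
→ Helmert⁻¹: X=-2080460.3360, Y=-4569793.1682, Z=-3923007.8543
→ geod (Bowring, a=6378137.000): φ=-38.18754100°, λ=-114.47804500°, h=1910.4120 m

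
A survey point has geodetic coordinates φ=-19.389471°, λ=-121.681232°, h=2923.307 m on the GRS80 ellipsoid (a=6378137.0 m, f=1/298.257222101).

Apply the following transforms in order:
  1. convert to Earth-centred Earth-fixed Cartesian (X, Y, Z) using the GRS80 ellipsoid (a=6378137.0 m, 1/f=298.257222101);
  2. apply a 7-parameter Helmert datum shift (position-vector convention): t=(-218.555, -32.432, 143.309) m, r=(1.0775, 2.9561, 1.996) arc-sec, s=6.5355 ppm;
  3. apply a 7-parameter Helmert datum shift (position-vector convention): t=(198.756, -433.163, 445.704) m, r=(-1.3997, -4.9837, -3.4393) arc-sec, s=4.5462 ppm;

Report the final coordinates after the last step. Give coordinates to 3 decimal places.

start: φ=-19.389471°, λ=-121.681232°, h=2923.307 m
→ ECEF (a=6378137.000, f=1/298.257222101): X=-3162381.3724, Y=-5124085.3413, Z=-2105035.3916
→ Helmert 7p (PV): X=-3162601.1784, Y=-5124170.8675, Z=-2104887.2855
→ Helmert 7p (PV): X=-3162451.3842, Y=-5124588.8756, Z=-2104492.7923

X=-3162451.384 m, Y=-5124588.876 m, Z=-2104492.792 m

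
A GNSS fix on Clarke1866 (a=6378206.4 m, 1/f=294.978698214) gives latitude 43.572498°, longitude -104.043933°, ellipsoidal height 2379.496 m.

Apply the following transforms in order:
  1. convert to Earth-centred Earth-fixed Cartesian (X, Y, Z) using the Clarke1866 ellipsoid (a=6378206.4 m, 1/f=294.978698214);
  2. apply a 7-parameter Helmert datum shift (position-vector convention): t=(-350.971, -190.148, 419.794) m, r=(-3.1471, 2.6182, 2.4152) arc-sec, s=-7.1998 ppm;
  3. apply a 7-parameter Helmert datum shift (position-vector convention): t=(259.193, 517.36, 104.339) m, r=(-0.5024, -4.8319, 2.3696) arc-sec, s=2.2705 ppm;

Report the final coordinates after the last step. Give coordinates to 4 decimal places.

X=-1123620.3891 m, Y=-4491402.6882 m, Z=4375809.0063 m

start: φ=43.572498°, λ=-104.043933°, h=2379.496 m
→ ECEF (a=6378206.400, f=1/294.978698214): X=-1123591.3799, Y=-4491803.3874, Z=4375239.0290
→ Helmert 7p (PV): X=-1123826.1299, Y=-4491907.5966, Z=4375710.1178
→ Helmert 7p (PV): X=-1123620.3891, Y=-4491402.6882, Z=4375809.0063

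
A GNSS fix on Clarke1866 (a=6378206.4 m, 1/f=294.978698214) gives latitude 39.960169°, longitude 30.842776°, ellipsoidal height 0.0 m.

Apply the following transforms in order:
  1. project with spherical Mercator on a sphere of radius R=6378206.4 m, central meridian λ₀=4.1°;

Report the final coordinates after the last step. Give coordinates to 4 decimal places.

E=2977024.5991 m, N=4860208.7172 m

start: φ=39.960169°, λ=30.842776°, h=0.000 m
→ merc (R=6378206.4, λ₀=4.1°): E=2977024.5991, N=4860208.7172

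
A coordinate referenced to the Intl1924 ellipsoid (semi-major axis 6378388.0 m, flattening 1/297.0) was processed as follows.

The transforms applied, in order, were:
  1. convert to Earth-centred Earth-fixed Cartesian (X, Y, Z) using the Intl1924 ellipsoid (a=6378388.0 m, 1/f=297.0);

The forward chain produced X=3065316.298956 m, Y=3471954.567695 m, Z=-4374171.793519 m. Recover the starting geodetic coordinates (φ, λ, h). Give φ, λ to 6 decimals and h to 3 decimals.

φ=-43.556272°, λ=48.559387°, h=2322.146 m

start: X=3065316.2990, Y=3471954.5677, Z=-4374171.7935 m
→ geod (Bowring, a=6378388.000): φ=-43.55627200°, λ=48.55938700°, h=2322.1460 m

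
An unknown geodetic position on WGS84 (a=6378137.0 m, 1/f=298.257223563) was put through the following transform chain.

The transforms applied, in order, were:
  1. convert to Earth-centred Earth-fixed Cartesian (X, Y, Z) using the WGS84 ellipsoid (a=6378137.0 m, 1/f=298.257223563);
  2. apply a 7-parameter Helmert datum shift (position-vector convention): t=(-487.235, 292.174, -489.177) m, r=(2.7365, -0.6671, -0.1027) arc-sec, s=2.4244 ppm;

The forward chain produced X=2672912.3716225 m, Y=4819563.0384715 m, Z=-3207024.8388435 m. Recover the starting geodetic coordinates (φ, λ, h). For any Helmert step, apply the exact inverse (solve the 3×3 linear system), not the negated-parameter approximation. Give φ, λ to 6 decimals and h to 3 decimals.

φ=-30.360369°, λ=60.981412°, h=3349.643 m

start: X=2672912.3716, Y=4819563.0385, Z=-3207024.8388 m
→ Helmert⁻¹: X=2673380.3550, Y=4819217.9700, Z=-3206600.4704
→ geod (Bowring, a=6378137.000): φ=-30.36036900°, λ=60.98141200°, h=3349.6430 m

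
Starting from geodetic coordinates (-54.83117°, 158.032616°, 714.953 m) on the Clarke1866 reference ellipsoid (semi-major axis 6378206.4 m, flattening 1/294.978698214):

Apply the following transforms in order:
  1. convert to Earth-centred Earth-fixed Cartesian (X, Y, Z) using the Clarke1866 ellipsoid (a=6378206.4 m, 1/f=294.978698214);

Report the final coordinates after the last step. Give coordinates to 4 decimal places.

X=-3415154.8752 m, Y=1377551.2059 m, Z=-5190962.9481 m

start: φ=-54.831170°, λ=158.032616°, h=714.953 m
→ ECEF (a=6378206.400, f=1/294.978698214): X=-3415154.8752, Y=1377551.2059, Z=-5190962.9481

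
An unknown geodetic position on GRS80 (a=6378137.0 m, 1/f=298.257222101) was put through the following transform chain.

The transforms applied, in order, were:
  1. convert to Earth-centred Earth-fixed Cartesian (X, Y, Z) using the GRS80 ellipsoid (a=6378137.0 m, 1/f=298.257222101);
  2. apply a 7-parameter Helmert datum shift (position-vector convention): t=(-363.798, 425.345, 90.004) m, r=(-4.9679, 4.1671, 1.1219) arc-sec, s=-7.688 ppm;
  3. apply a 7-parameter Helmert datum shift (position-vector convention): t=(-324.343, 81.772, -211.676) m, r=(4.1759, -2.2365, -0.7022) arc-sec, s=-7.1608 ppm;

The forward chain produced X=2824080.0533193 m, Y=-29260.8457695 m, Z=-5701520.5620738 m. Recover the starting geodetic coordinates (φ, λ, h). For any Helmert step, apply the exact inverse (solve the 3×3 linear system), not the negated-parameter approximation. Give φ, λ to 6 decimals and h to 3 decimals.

φ=-63.794745°, λ=-0.603433°, h=2016.739 m

start: X=2824080.0533, Y=-29260.8458, Z=-5701520.5621 m
→ Helmert⁻¹: X=2824362.9025, Y=-29448.6391, Z=-5701379.7403
→ Helmert⁻¹: X=2824863.4400, Y=-29752.2586, Z=-5701457.2243
→ geod (Bowring, a=6378137.000): φ=-63.79474500°, λ=-0.60343300°, h=2016.7390 m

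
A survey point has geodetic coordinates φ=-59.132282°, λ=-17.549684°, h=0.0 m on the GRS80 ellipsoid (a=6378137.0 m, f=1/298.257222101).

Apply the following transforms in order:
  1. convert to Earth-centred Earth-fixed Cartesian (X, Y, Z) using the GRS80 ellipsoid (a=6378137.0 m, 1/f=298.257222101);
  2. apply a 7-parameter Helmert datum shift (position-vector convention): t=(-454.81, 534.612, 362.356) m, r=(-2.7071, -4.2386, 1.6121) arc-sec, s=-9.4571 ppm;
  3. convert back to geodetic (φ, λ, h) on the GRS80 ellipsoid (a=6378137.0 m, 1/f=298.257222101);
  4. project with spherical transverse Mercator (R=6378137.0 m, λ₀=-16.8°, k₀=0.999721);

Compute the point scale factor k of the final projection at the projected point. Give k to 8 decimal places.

start: φ=-59.132282°, λ=-17.549684°, h=0.000 m
→ ECEF (a=6378137.000, f=1/298.257222101): X=3127766.4441, Y=-989163.6616, Z=-5451511.0740
→ Helmert 7p (PV): X=3127401.8092, Y=-988666.7967, Z=-5451019.9076
→ geod (Bowring, a=6378137.000): φ=-59.13385315°, λ=-17.54332916°, h=-676.8201 m
→ into tm (λ₀=-16.8°): φ=-59.13385315°, λ−λ₀=-0.74332916°
scale k = 0.99974314

0.99974314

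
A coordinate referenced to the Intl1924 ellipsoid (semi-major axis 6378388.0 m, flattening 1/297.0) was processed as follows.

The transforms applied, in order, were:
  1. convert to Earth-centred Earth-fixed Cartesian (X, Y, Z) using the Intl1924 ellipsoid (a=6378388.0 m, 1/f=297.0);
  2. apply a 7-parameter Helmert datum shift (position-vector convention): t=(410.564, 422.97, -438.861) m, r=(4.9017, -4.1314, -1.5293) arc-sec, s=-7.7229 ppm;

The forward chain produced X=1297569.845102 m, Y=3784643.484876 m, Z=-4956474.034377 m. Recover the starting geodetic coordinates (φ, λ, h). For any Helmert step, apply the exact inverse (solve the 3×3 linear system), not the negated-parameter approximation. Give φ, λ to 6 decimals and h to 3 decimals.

φ=-51.280834°, λ=71.080477°, h=3775.538 m

start: X=1297569.8451, Y=3784643.4849, Z=-4956474.0344 m
→ Helmert⁻¹: X=1297041.9720, Y=3784141.5774, Z=-4956189.3546
→ geod (Bowring, a=6378388.000): φ=-51.28083400°, λ=71.08047700°, h=3775.5380 m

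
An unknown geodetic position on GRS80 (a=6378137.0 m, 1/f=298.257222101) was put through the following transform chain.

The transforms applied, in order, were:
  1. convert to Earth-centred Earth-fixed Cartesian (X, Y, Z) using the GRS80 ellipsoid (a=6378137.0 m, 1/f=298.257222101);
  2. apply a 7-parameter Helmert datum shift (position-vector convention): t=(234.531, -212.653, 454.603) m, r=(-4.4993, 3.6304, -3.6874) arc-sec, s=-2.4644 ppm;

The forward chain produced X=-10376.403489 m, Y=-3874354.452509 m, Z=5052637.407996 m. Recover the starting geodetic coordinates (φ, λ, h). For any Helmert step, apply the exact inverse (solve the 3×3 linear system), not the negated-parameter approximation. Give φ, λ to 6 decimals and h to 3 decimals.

φ=52.702357°, λ=-90.157214°, h=1972.901 m

start: X=-10376.4035, Y=-3874354.4525, Z=5052637.4080 m
→ Helmert⁻¹: X=-10630.6209, Y=-3874261.7398, Z=5052110.5584
→ geod (Bowring, a=6378137.000): φ=52.70235700°, λ=-90.15721400°, h=1972.9010 m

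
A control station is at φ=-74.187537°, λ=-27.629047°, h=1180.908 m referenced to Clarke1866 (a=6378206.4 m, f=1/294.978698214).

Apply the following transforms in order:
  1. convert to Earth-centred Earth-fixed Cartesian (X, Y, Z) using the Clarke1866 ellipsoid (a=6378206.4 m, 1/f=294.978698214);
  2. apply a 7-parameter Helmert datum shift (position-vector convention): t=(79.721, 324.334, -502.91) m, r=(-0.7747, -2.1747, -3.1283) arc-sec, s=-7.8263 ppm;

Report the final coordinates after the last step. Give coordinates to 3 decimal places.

start: φ=-74.187537°, λ=-27.629047°, h=1180.908 m
→ ECEF (a=6378206.400, f=1/294.978698214): X=1544940.7419, Y=-808673.0605, Z=-6115632.1312
→ Helmert 7p (PV): X=1545060.5852, Y=-808388.7979, Z=-6116067.8527

X=1545060.585 m, Y=-808388.798 m, Z=-6116067.853 m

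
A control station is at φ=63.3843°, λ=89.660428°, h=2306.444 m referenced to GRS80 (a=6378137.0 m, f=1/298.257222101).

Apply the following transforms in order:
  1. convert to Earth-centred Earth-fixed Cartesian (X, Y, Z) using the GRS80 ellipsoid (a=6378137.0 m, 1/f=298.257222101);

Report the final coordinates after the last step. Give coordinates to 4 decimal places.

start: φ=63.384300°, λ=89.660428°, h=2306.444 m
→ ECEF (a=6378137.000, f=1/298.257222101): X=16986.5092, Y=2866089.9260, Z=5681359.0971

X=16986.5092 m, Y=2866089.9260 m, Z=5681359.0971 m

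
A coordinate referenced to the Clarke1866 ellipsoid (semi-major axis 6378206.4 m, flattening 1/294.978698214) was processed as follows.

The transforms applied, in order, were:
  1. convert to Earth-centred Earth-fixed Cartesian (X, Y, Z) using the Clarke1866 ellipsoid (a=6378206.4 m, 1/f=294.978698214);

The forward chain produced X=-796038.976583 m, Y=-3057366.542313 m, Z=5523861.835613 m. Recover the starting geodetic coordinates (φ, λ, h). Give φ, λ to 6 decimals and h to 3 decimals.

start: X=-796038.9766, Y=-3057366.5423, Z=5523861.8356 m
→ geod (Bowring, a=6378206.400): φ=60.40055200°, λ=-104.59393900°, h=1613.7220 m

φ=60.400552°, λ=-104.593939°, h=1613.722 m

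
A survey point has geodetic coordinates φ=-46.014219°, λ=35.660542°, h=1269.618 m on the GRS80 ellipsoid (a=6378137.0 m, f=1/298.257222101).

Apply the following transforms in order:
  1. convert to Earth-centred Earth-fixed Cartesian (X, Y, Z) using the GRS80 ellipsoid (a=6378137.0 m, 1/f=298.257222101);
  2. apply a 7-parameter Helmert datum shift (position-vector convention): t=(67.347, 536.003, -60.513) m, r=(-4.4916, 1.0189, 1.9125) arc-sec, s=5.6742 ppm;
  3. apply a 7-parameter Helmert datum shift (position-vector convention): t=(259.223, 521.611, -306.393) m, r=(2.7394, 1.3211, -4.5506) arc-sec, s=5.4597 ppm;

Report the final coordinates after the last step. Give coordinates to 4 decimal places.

X=3606209.9868 m, Y=2588312.5766 m, Z=-4567739.4254 m

start: φ=-46.014219°, λ=35.660542°, h=1269.618 m
→ ECEF (a=6378137.000, f=1/298.257222101): X=3605861.9823, Y=2587311.0693, Z=-4567258.7868
→ Helmert 7p (PV): X=3605903.2385, Y=2587795.7305, Z=-4567419.3689
→ Helmert 7p (PV): X=3606209.9868, Y=2588312.5766, Z=-4567739.4254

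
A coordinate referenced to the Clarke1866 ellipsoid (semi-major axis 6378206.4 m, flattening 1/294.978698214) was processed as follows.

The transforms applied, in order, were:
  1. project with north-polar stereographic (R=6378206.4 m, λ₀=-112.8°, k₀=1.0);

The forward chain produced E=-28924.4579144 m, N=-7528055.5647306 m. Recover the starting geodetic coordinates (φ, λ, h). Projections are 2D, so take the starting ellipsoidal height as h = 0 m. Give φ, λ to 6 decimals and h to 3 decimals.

φ=28.906613°, λ=-113.020142°, h=0.000 m

start: E=-28924.4579, N=-7528055.5647 m
→ stereo⁻¹: φ=28.90661300°, λ=-113.02014200°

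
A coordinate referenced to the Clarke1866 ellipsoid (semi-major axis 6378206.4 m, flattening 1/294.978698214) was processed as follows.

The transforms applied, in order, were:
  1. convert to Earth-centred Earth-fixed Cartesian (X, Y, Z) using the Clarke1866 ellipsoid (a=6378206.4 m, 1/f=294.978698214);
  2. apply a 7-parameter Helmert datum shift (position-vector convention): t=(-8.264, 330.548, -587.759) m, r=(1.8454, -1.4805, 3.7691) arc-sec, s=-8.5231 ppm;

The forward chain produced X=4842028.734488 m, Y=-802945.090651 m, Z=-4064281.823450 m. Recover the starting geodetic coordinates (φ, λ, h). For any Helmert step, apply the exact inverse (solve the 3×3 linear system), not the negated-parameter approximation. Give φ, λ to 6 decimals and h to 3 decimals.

start: X=4842028.7345, Y=-802945.0907, Z=-4064281.8234 m
→ Helmert⁻¹: X=4842034.4190, Y=-803407.3216, Z=-4063756.2666
→ geod (Bowring, a=6378206.400): φ=-39.81413100°, λ=-9.42088800°, h=2809.6570 m

φ=-39.814131°, λ=-9.420888°, h=2809.657 m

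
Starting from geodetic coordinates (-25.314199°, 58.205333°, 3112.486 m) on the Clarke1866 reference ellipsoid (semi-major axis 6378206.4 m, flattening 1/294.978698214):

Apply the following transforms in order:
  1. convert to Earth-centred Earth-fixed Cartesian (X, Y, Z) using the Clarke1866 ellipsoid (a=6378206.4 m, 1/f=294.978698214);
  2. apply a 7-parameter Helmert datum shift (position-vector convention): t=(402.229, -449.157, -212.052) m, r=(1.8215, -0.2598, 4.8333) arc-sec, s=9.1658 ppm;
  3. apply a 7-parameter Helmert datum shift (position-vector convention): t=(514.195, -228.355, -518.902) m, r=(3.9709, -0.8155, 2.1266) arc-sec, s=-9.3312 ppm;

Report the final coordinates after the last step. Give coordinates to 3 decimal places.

X=3041967.292 m, Y=4905477.957 m, Z=-2712331.389 m

start: φ=-25.314199°, λ=58.205333°, h=3112.486 m
→ ECEF (a=6378206.400, f=1/294.978698214): X=3041202.7735, Y=4905977.4998, Z=-2711754.5060
→ Helmert 7p (PV): X=3041521.3328, Y=4905668.5210, Z=-2711944.2583
→ Helmert 7p (PV): X=3041967.2915, Y=4905477.9566, Z=-2712331.3892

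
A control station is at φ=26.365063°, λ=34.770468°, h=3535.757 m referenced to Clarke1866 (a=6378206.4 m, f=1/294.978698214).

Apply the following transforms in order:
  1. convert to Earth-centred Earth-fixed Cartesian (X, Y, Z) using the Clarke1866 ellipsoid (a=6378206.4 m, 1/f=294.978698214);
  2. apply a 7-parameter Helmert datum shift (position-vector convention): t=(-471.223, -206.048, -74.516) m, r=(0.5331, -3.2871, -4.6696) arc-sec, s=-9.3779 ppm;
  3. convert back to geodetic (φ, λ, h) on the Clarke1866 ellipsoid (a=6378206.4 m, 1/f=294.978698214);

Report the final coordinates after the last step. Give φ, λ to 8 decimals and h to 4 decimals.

φ=26.36732177°, λ=34.77036348°, h=2991.0091 m

start: φ=26.365063°, λ=34.770468°, h=3535.757 m
→ ECEF (a=6378206.400, f=1/294.978698214): X=4700091.9757, Y=3263057.5121, Z=2816768.4395
→ Helmert 7p (PV): X=4699605.6584, Y=3262707.1798, Z=2816750.8430
→ geod (Bowring, a=6378206.400): φ=26.36732177°, λ=34.77036348°, h=2991.0091 m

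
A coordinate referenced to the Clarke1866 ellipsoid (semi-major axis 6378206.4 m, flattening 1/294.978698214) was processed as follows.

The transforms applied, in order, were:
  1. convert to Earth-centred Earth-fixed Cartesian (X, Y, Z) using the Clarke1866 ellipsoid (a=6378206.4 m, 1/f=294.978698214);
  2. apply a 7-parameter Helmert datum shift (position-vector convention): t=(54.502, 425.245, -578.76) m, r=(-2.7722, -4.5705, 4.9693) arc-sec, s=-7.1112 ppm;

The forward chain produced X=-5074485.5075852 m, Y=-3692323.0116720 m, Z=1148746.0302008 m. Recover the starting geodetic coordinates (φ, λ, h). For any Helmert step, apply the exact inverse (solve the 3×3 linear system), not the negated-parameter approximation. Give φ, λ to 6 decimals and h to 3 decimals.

φ=10.447417°, λ=-143.957707°, h=2849.270 m

start: X=-5074485.5076, Y=-3692323.0117, Z=1148746.0302 m
→ Helmert⁻¹: X=-5074639.5903, Y=-3692667.7072, Z=1149395.7798
→ geod (Bowring, a=6378206.400): φ=10.44741700°, λ=-143.95770700°, h=2849.2700 m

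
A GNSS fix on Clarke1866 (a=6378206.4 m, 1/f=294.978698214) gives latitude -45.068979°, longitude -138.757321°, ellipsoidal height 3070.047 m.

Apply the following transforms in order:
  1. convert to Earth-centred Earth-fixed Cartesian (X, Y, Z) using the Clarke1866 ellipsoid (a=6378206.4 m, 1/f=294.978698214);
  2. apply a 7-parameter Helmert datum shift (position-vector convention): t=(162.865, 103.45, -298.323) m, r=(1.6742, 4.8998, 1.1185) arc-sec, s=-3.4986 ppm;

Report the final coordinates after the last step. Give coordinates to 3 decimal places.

start: φ=-45.068979°, λ=-138.757321°, h=3070.047 m
→ ECEF (a=6378206.400, f=1/294.978698214): X=-3394537.5742, Y=-2976162.3191, Z=-4494735.9774
→ Helmert 7p (PV): X=-3394453.4661, Y=-2976030.3814, Z=-4494962.0952

X=-3394453.466 m, Y=-2976030.381 m, Z=-4494962.095 m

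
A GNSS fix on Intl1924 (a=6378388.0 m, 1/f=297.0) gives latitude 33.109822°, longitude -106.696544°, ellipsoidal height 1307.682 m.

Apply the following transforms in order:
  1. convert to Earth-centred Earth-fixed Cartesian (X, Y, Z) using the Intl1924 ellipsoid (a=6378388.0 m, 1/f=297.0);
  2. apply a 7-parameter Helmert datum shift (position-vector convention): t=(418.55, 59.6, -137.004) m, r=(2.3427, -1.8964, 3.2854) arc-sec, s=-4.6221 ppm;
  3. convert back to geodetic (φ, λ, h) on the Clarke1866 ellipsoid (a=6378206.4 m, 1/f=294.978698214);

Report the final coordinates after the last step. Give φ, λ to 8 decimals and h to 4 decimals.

start: φ=33.109822°, λ=-106.696544°, h=1307.682 m
→ ECEF (a=6378388.000, f=1/297.0): X=-1536828.2916, Y=-5123638.2886, Z=3464933.7910
→ Helmert 7p (PV): X=-1536352.8854, Y=-5123618.8388, Z=3464708.4495
→ geod (Bowring, a=6378206.400): φ=33.11009195°, λ=-106.69172624°, h=1279.8170 m

φ=33.11009195°, λ=-106.69172624°, h=1279.8170 m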